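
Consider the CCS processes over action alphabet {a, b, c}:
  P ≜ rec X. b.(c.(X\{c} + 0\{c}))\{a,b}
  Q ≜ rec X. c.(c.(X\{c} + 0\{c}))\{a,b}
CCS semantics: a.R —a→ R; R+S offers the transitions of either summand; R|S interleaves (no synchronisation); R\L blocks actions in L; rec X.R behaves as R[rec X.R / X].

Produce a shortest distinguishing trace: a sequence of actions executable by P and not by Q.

P's transition system — 3 states:
  s0 = rec X. b.(c.(X\{c} + 0\{c}))\{a,b} ⊢ -b-> s1
  s1 = (c.((rec X. b.(c.(X\{c} + 0\{c}))\{a,b})\{c} + 0\{c}))\{a,b} ⊢ -c-> s2
  s2 = ((rec X. b.(c.(X\{c} + 0\{c}))\{a,b})\{c} + 0\{c})\{a,b} ⊢ ∅
Q's transition system — 3 states:
  t0 = rec X. c.(c.(X\{c} + 0\{c}))\{a,b} ⊢ -c-> t1
  t1 = (c.((rec X. c.(c.(X\{c} + 0\{c}))\{a,b})\{c} + 0\{c}))\{a,b} ⊢ -c-> t2
  t2 = ((rec X. c.(c.(X\{c} + 0\{c}))\{a,b})\{c} + 0\{c})\{a,b} ⊢ ∅
Executing b from P (initial set {s0}):
  [1] b ⇒ {s1}
  ✓ P
Executing b from Q (initial set {t0}):
  [1] b ⇒ ∅ (Q stuck)

b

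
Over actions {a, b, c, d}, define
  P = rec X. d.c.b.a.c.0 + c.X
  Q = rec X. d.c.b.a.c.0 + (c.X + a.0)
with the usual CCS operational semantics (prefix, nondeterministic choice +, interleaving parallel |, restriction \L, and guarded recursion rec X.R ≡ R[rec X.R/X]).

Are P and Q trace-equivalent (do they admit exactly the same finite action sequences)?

NO — witness ⟨a⟩

LTS(P): 6 reachable states
  p0 = rec X. d.c.b.a.c.0 + c.X :: -c-> p0, -d-> p1
  p1 = c.b.a.c.0 :: -c-> p2
  p2 = b.a.c.0 :: -b-> p3
  p3 = a.c.0 :: -a-> p4
  p4 = c.0 :: -c-> p5
  p5 = 0 :: ∅
LTS(Q): 6 reachable states
  q0 = rec X. d.c.b.a.c.0 + (c.X + a.0) :: -a-> q1, -c-> q0, -d-> q2
  q1 = 0 :: ∅
  q2 = c.b.a.c.0 :: -c-> q3
  q3 = b.a.c.0 :: -b-> q4
  q4 = a.c.0 :: -a-> q5
  q5 = c.0 :: -c-> q1
Trace ⟨a⟩ through Q, begin at {q0}:
  step 1 (a): {q1}
  ✓ Q
Trace ⟨a⟩ through P, begin at {p0}:
  step 1 (a): ∅ (P stuck)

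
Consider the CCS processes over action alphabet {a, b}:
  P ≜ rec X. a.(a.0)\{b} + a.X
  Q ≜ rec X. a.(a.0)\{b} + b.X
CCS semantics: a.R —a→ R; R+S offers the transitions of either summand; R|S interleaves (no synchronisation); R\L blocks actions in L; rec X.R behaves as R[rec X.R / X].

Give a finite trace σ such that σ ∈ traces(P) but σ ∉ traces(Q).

Reachable graph of P (3 states):
  m0 = rec X. a.(a.0)\{b} + a.X ⊢ ··a··> m0, ··a··> m1
  m1 = (a.0)\{b} ⊢ ··a··> m2
  m2 = 0\{b} ⊢ ∅
Reachable graph of Q (3 states):
  n0 = rec X. a.(a.0)\{b} + b.X ⊢ ··a··> n1, ··b··> n0
  n1 = (a.0)\{b} ⊢ ··a··> n2
  n2 = 0\{b} ⊢ ∅
Trace ⟨aaa⟩ through P, begin at {m0}:
  after a @ step 1: {m0, m1}
  after a @ step 2: {m0, m1, m2}
  after a @ step 3: {m0, m1, m2}
  P completes σ.
Trace ⟨aaa⟩ through Q, begin at {n0}:
  after a @ step 1: {n1}
  after a @ step 2: {n2}
  after a @ step 3: ∅  — Q cannot continue

aaa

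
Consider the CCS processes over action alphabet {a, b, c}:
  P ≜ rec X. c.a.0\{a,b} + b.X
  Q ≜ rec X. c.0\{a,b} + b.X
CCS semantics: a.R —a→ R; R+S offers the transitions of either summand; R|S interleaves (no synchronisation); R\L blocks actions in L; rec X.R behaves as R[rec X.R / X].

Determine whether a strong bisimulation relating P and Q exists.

LTS(P): 3 reachable states
  u0 = rec X. c.a.0\{a,b} + b.X :: --b--▸ u0, --c--▸ u1
  u1 = a.0\{a,b} :: --a--▸ u2
  u2 = 0\{a,b} :: (no moves)
LTS(Q): 2 reachable states
  v0 = rec X. c.0\{a,b} + b.X :: --b--▸ v0, --c--▸ v1
  v1 = 0\{a,b} :: (no moves)
Coarsest stable partition (strong bisimilarity classes):
  B0 = {u0}
  B1 = {u1}
  B2 = {u2, v1}
  B3 = {v0}
u0 ∈ B0, v0 ∈ B3 → different blocks

not bisimilar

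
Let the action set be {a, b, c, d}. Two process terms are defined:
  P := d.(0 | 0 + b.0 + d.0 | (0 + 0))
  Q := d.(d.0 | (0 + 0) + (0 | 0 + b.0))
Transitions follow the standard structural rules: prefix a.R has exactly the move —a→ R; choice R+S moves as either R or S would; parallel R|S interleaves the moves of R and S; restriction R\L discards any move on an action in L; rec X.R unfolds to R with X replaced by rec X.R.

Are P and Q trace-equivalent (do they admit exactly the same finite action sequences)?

LTS(P): 4 reachable states
  u0 = d.(0 | 0 + b.0 + d.0 | (0 + 0)) | =d=> u1
  u1 = 0 | 0 + b.0 + d.0 | (0 + 0) | =b=> u2, =d=> u3
  u2 = 0 | (no moves)
  u3 = 0 | (0 + 0) | (no moves)
LTS(Q): 4 reachable states
  v0 = d.(d.0 | (0 + 0) + (0 | 0 + b.0)) | =d=> v1
  v1 = d.0 | (0 + 0) + (0 | 0 + b.0) | =b=> v2, =d=> v3
  v2 = 0 | (no moves)
  v3 = 0 | (0 + 0) | (no moves)
Coarsest stable partition (strong bisimilarity classes):
  B0 = {u0, v0}
  B1 = {u1, v1}
  B2 = {u2, u3, v2, v3}
u0 ∈ B0, v0 ∈ B0 → same block
Bisimilar ⇒ trace-equivalent.

YES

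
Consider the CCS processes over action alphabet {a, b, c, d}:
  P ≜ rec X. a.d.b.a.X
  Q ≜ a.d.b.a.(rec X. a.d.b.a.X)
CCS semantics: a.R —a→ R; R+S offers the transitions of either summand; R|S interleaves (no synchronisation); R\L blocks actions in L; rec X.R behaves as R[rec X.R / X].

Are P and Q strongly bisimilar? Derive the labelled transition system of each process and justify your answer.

P ~ Q

P's transition system — 4 states:
  s0 = rec X. a.d.b.a.X → -a-> s1
  s1 = d.b.a.(rec X. a.d.b.a.X) → -d-> s2
  s2 = b.a.(rec X. a.d.b.a.X) → -b-> s3
  s3 = a.(rec X. a.d.b.a.X) → -a-> s0
Q's transition system — 5 states:
  t0 = a.d.b.a.(rec X. a.d.b.a.X) → -a-> t1
  t1 = d.b.a.(rec X. a.d.b.a.X) → -d-> t2
  t2 = b.a.(rec X. a.d.b.a.X) → -b-> t3
  t3 = a.(rec X. a.d.b.a.X) → -a-> t4
  t4 = rec X. a.d.b.a.X → -a-> t1
Coarsest stable partition (strong bisimilarity classes):
  B0 = {s0, t0, t4}
  B1 = {s1, t1}
  B2 = {s2, t2}
  B3 = {s3, t3}
s0 ∈ B0, t0 ∈ B0 → same block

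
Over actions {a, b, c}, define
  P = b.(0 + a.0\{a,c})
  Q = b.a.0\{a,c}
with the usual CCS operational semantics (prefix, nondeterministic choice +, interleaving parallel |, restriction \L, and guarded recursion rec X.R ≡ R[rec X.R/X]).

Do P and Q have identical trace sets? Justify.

YES

LTS(P): 3 reachable states
  s0 = b.(0 + a.0\{a,c}) has moves -b-> s1
  s1 = 0 + a.0\{a,c} has moves -a-> s2
  s2 = 0\{a,c} has moves ∅
LTS(Q): 3 reachable states
  t0 = b.a.0\{a,c} has moves -b-> t1
  t1 = a.0\{a,c} has moves -a-> t2
  t2 = 0\{a,c} has moves ∅
Coarsest stable partition (strong bisimilarity classes):
  B0 = {s0, t0}
  B1 = {s1, t1}
  B2 = {s2, t2}
s0 ∈ B0, t0 ∈ B0 → same block
Bisimilar ⇒ trace-equivalent.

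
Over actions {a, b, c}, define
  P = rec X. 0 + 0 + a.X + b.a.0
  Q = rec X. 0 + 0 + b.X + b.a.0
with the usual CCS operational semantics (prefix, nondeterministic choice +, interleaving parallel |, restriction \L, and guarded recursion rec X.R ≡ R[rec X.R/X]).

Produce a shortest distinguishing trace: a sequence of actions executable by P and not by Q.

a

Reachable graph of P (3 states):
  m0 = rec X. 0 + 0 + a.X + b.a.0 :: —a→ m0, —b→ m1
  m1 = a.0 :: —a→ m2
  m2 = 0 :: stopped
Reachable graph of Q (3 states):
  n0 = rec X. 0 + 0 + b.X + b.a.0 :: —b→ n0, —b→ n1
  n1 = a.0 :: —a→ n2
  n2 = 0 :: stopped
Trace ⟨a⟩ through P, begin at {m0}:
  [1] a ⇒ {m0}
  — P admits the full trace.
Trace ⟨a⟩ through Q, begin at {n0}:
  [1] a ⇒ ∅  — Q cannot continue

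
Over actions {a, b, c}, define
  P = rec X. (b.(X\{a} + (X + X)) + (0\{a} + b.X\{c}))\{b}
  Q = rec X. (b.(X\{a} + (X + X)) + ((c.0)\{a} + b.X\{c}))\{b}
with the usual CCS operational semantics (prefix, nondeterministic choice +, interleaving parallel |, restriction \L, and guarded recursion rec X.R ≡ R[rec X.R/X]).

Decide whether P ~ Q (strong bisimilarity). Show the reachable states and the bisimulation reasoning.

NO

Reachable graph of P (1 states):
  s0 = rec X. (b.(X\{a} + (X + X)) + (0\{a} + b.X\{c}))\{b} | deadlocked
Reachable graph of Q (2 states):
  t0 = rec X. (b.(X\{a} + (X + X)) + ((c.0)\{a} + b.X\{c}))\{b} | —c→ t1
  t1 = 0\{a}\{b} | deadlocked
Partition-refinement fixed point:
  B0 = {s0, t1}
  B1 = {t0}
s0 ∈ B0, t0 ∈ B1 → different blocks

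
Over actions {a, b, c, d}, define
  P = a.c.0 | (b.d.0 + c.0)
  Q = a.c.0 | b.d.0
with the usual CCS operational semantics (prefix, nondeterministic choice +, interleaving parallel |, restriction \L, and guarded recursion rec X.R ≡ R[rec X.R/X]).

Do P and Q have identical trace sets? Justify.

Reachable graph of P (9 states):
  p0 = a.c.0 | (b.d.0 + c.0) :: --a--▸ p1, --b--▸ p2, --c--▸ p3
  p1 = c.0 | (b.d.0 + c.0) :: --b--▸ p4, --c--▸ p5, --c--▸ p6
  p2 = a.c.0 | d.0 :: --a--▸ p4, --d--▸ p3
  p3 = a.c.0 | 0 :: --a--▸ p6
  p4 = c.0 | d.0 :: --c--▸ p7, --d--▸ p6
  p5 = 0 | (b.d.0 + c.0) :: --b--▸ p7, --c--▸ p8
  p6 = c.0 | 0 :: --c--▸ p8
  p7 = 0 | d.0 :: --d--▸ p8
  p8 = 0 | 0 :: stopped
Reachable graph of Q (9 states):
  q0 = a.c.0 | b.d.0 :: --a--▸ q1, --b--▸ q2
  q1 = c.0 | b.d.0 :: --b--▸ q3, --c--▸ q4
  q2 = a.c.0 | d.0 :: --a--▸ q3, --d--▸ q5
  q3 = c.0 | d.0 :: --c--▸ q6, --d--▸ q7
  q4 = 0 | b.d.0 :: --b--▸ q6
  q5 = a.c.0 | 0 :: --a--▸ q7
  q6 = 0 | d.0 :: --d--▸ q8
  q7 = c.0 | 0 :: --c--▸ q8
  q8 = 0 | 0 :: stopped
Trace ⟨c⟩ through P, begin at {p0}:
  after c @ step 1: {p3}
  ✓ P
Trace ⟨c⟩ through Q, begin at {q0}:
  after c @ step 1: ∅  — Q cannot continue

NO — witness ⟨c⟩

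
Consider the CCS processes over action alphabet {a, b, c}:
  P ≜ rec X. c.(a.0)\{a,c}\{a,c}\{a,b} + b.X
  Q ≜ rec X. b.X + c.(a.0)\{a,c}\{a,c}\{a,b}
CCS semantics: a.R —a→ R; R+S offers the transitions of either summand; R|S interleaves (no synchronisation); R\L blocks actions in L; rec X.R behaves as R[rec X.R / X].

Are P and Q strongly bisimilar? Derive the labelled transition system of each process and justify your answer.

LTS(P): 2 reachable states
  p0 = rec X. c.(a.0)\{a,c}\{a,c}\{a,b} + b.X → ··b··> p0, ··c··> p1
  p1 = (a.0)\{a,c}\{a,c}\{a,b} → deadlocked
LTS(Q): 2 reachable states
  q0 = rec X. b.X + c.(a.0)\{a,c}\{a,c}\{a,b} → ··b··> q0, ··c··> q1
  q1 = (a.0)\{a,c}\{a,c}\{a,b} → deadlocked
Coarsest stable partition (strong bisimilarity classes):
  B0 = {p0, q0}
  B1 = {p1, q1}
p0 ∈ B0, q0 ∈ B0 → same block

P ~ Q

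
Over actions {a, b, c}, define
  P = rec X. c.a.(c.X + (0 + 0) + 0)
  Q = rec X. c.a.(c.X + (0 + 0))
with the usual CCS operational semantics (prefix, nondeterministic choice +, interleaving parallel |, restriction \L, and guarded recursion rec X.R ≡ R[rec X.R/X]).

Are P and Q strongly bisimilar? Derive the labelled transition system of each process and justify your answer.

Reachable graph of P (3 states):
  u0 = rec X. c.a.(c.X + (0 + 0) + 0) :: -c-> u1
  u1 = a.(c.(rec X. c.a.(c.X + (0 + 0) + 0)) + (0 + 0) + 0) :: -a-> u2
  u2 = c.(rec X. c.a.(c.X + (0 + 0) + 0)) + (0 + 0) + 0 :: -c-> u0
Reachable graph of Q (3 states):
  v0 = rec X. c.a.(c.X + (0 + 0)) :: -c-> v1
  v1 = a.(c.(rec X. c.a.(c.X + (0 + 0))) + (0 + 0)) :: -a-> v2
  v2 = c.(rec X. c.a.(c.X + (0 + 0))) + (0 + 0) :: -c-> v0
Coarsest stable partition (strong bisimilarity classes):
  B0 = {u0, v0}
  B1 = {u1, v1}
  B2 = {u2, v2}
u0 ∈ B0, v0 ∈ B0 → same block

bisimilar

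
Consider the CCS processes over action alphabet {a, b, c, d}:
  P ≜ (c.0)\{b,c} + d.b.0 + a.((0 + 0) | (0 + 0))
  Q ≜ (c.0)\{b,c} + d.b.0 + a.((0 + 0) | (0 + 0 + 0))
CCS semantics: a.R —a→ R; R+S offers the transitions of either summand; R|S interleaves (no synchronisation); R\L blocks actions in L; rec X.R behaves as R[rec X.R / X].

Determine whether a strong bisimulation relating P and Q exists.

Reachable graph of P (4 states):
  s0 = (c.0)\{b,c} + d.b.0 + a.((0 + 0) | (0 + 0)) ⊢ =a=> s1, =d=> s2
  s1 = (0 + 0) | (0 + 0) ⊢ stopped
  s2 = b.0 ⊢ =b=> s3
  s3 = 0 ⊢ stopped
Reachable graph of Q (4 states):
  t0 = (c.0)\{b,c} + d.b.0 + a.((0 + 0) | (0 + 0 + 0)) ⊢ =a=> t1, =d=> t2
  t1 = (0 + 0) | (0 + 0 + 0) ⊢ stopped
  t2 = b.0 ⊢ =b=> t3
  t3 = 0 ⊢ stopped
Partition-refinement fixed point:
  B0 = {s0, t0}
  B1 = {s1, s3, t1, t3}
  B2 = {s2, t2}
s0 ∈ B0, t0 ∈ B0 → same block

P ~ Q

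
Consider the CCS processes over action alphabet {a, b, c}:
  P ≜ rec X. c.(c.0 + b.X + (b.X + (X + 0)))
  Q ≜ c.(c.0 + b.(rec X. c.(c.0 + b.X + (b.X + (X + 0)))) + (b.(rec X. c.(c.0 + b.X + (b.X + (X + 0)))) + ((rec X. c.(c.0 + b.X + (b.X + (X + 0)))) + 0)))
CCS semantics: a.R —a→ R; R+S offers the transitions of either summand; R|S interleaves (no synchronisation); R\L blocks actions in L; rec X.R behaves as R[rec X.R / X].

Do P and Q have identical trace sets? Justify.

traces(P) = traces(Q)

P's transition system — 3 states:
  p0 = rec X. c.(c.0 + b.X + (b.X + (X + 0))) has moves ··c··> p1
  p1 = c.0 + b.(rec X. c.(c.0 + b.X + (b.X + (X + 0)))) + (b.(rec X. c.(c.0 + b.X + (b.X + (X + 0)))) + ((rec X. c.(c.0 + b.X + (b.X + (X + 0)))) + 0)) has moves ··b··> p0, ··c··> p1, ··c··> p2
  p2 = 0 has moves stopped
Q's transition system — 4 states:
  q0 = c.(c.0 + b.(rec X. c.(c.0 + b.X + (b.X + (X + 0)))) + (b.(rec X. c.(c.0 + b.X + (b.X + (X + 0)))) + ((rec X. c.(c.0 + b.X + (b.X + (X + 0)))) + 0))) has moves ··c··> q1
  q1 = c.0 + b.(rec X. c.(c.0 + b.X + (b.X + (X + 0)))) + (b.(rec X. c.(c.0 + b.X + (b.X + (X + 0)))) + ((rec X. c.(c.0 + b.X + (b.X + (X + 0)))) + 0)) has moves ··b··> q2, ··c··> q1, ··c··> q3
  q2 = rec X. c.(c.0 + b.X + (b.X + (X + 0))) has moves ··c··> q1
  q3 = 0 has moves stopped
Bisimilarity quotient blocks:
  B0 = {p0, q0, q2}
  B1 = {p1, q1}
  B2 = {p2, q3}
p0 ∈ B0, q0 ∈ B0 → same block
Bisimilar ⇒ trace-equivalent.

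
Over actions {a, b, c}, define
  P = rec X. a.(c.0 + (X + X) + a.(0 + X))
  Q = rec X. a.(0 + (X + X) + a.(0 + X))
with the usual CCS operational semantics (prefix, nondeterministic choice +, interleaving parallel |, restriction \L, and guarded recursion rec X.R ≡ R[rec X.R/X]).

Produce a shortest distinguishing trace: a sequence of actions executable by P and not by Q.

ac

LTS(P): 4 reachable states
  u0 = rec X. a.(c.0 + (X + X) + a.(0 + X)) ⊢ ··a··> u1
  u1 = c.0 + ((rec X. a.(c.0 + (X + X) + a.(0 + X))) + (rec X. a.(c.0 + (X + X) + a.(0 + X)))) + a.(0 + (rec X. a.(c.0 + (X + X) + a.(0 + X)))) ⊢ ··a··> u1, ··a··> u2, ··c··> u3
  u2 = 0 + (rec X. a.(c.0 + (X + X) + a.(0 + X))) ⊢ ··a··> u1
  u3 = 0 ⊢ (no moves)
LTS(Q): 3 reachable states
  v0 = rec X. a.(0 + (X + X) + a.(0 + X)) ⊢ ··a··> v1
  v1 = 0 + ((rec X. a.(0 + (X + X) + a.(0 + X))) + (rec X. a.(0 + (X + X) + a.(0 + X)))) + a.(0 + (rec X. a.(0 + (X + X) + a.(0 + X)))) ⊢ ··a··> v1, ··a··> v2
  v2 = 0 + (rec X. a.(0 + (X + X) + a.(0 + X))) ⊢ ··a··> v1
Run σ = ⟨ac⟩ on P: start {u0}
  [1] a ⇒ {u1}
  [2] c ⇒ {u3}
  P completes σ.
Run σ = ⟨ac⟩ on Q: start {v0}
  [1] a ⇒ {v1}
  [2] c ⇒ no successor for Q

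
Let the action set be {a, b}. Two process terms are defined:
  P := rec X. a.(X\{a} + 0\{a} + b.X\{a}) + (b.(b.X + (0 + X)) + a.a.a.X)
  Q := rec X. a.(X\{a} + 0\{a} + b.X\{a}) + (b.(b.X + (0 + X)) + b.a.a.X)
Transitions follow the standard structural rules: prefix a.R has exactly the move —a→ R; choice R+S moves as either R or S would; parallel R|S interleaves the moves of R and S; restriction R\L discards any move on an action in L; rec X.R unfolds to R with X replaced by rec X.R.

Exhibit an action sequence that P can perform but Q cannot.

aa

P's transition system — 7 states:
  u0 = rec X. a.(X\{a} + 0\{a} + b.X\{a}) + (b.(b.X + (0 + X)) + a.a.a.X) has moves =a=> u1, =a=> u2, =b=> u3
  u1 = (rec X. a.(X\{a} + 0\{a} + b.X\{a}) + (b.(b.X + (0 + X)) + a.a.a.X))\{a} + 0\{a} + b.(rec X. a.(X\{a} + 0\{a} + b.X\{a}) + (b.(b.X + (0 + X)) + a.a.a.X))\{a} has moves =b=> u4, =b=> u5
  u2 = a.a.(rec X. a.(X\{a} + 0\{a} + b.X\{a}) + (b.(b.X + (0 + X)) + a.a.a.X)) has moves =a=> u6
  u3 = b.(rec X. a.(X\{a} + 0\{a} + b.X\{a}) + (b.(b.X + (0 + X)) + a.a.a.X)) + (0 + (rec X. a.(X\{a} + 0\{a} + b.X\{a}) + (b.(b.X + (0 + X)) + a.a.a.X))) has moves =a=> u1, =a=> u2, =b=> u0, =b=> u3
  u4 = (b.(rec X. a.(X\{a} + 0\{a} + b.X\{a}) + (b.(b.X + (0 + X)) + a.a.a.X)) + (0 + (rec X. a.(X\{a} + 0\{a} + b.X\{a}) + (b.(b.X + (0 + X)) + a.a.a.X))))\{a} has moves =b=> u4, =b=> u5
  u5 = (rec X. a.(X\{a} + 0\{a} + b.X\{a}) + (b.(b.X + (0 + X)) + a.a.a.X))\{a} has moves =b=> u4
  u6 = a.(rec X. a.(X\{a} + 0\{a} + b.X\{a}) + (b.(b.X + (0 + X)) + a.a.a.X)) has moves =a=> u0
Q's transition system — 8 states:
  v0 = rec X. a.(X\{a} + 0\{a} + b.X\{a}) + (b.(b.X + (0 + X)) + b.a.a.X) has moves =a=> v1, =b=> v2, =b=> v3
  v1 = (rec X. a.(X\{a} + 0\{a} + b.X\{a}) + (b.(b.X + (0 + X)) + b.a.a.X))\{a} + 0\{a} + b.(rec X. a.(X\{a} + 0\{a} + b.X\{a}) + (b.(b.X + (0 + X)) + b.a.a.X))\{a} has moves =b=> v4, =b=> v5, =b=> v6
  v2 = a.a.(rec X. a.(X\{a} + 0\{a} + b.X\{a}) + (b.(b.X + (0 + X)) + b.a.a.X)) has moves =a=> v7
  v3 = b.(rec X. a.(X\{a} + 0\{a} + b.X\{a}) + (b.(b.X + (0 + X)) + b.a.a.X)) + (0 + (rec X. a.(X\{a} + 0\{a} + b.X\{a}) + (b.(b.X + (0 + X)) + b.a.a.X))) has moves =a=> v1, =b=> v0, =b=> v2, =b=> v3
  v4 = (a.a.(rec X. a.(X\{a} + 0\{a} + b.X\{a}) + (b.(b.X + (0 + X)) + b.a.a.X)))\{a} has moves (no moves)
  v5 = (b.(rec X. a.(X\{a} + 0\{a} + b.X\{a}) + (b.(b.X + (0 + X)) + b.a.a.X)) + (0 + (rec X. a.(X\{a} + 0\{a} + b.X\{a}) + (b.(b.X + (0 + X)) + b.a.a.X))))\{a} has moves =b=> v4, =b=> v5, =b=> v6
  v6 = (rec X. a.(X\{a} + 0\{a} + b.X\{a}) + (b.(b.X + (0 + X)) + b.a.a.X))\{a} has moves =b=> v4, =b=> v5
  v7 = a.(rec X. a.(X\{a} + 0\{a} + b.X\{a}) + (b.(b.X + (0 + X)) + b.a.a.X)) has moves =a=> v0
Executing aa from P (initial set {u0}):
  [1] a ⇒ {u1, u2}
  [2] a ⇒ {u6}
  P completes σ.
Executing aa from Q (initial set {v0}):
  [1] a ⇒ {v1}
  [2] a ⇒ ∅  — Q cannot continue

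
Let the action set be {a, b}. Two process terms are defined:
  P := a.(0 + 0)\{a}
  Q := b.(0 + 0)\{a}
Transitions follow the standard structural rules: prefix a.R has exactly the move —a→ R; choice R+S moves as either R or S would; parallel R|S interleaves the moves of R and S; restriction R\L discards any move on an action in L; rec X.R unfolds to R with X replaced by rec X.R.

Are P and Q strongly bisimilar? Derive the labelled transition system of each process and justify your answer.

LTS(P): 2 reachable states
  u0 = a.(0 + 0)\{a} has moves -a-> u1
  u1 = (0 + 0)\{a} has moves ·
LTS(Q): 2 reachable states
  v0 = b.(0 + 0)\{a} has moves -b-> v1
  v1 = (0 + 0)\{a} has moves ·
Partition-refinement fixed point:
  B0 = {u0}
  B1 = {u1, v1}
  B2 = {v0}
u0 ∈ B0, v0 ∈ B2 → different blocks

NO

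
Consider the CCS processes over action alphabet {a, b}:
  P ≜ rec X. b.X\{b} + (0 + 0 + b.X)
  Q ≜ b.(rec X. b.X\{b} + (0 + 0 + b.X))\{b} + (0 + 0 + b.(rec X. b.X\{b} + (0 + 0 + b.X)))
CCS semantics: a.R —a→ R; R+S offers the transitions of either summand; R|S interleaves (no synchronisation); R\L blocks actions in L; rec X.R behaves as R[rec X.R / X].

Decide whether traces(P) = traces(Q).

YES

P's transition system — 2 states:
  u0 = rec X. b.X\{b} + (0 + 0 + b.X) → ··b··> u0, ··b··> u1
  u1 = (rec X. b.X\{b} + (0 + 0 + b.X))\{b} → (no moves)
Q's transition system — 3 states:
  v0 = b.(rec X. b.X\{b} + (0 + 0 + b.X))\{b} + (0 + 0 + b.(rec X. b.X\{b} + (0 + 0 + b.X))) → ··b··> v1, ··b··> v2
  v1 = (rec X. b.X\{b} + (0 + 0 + b.X))\{b} → (no moves)
  v2 = rec X. b.X\{b} + (0 + 0 + b.X) → ··b··> v1, ··b··> v2
Bisimilarity quotient blocks:
  B0 = {u0, v0, v2}
  B1 = {u1, v1}
u0 ∈ B0, v0 ∈ B0 → same block
Bisimilar ⇒ trace-equivalent.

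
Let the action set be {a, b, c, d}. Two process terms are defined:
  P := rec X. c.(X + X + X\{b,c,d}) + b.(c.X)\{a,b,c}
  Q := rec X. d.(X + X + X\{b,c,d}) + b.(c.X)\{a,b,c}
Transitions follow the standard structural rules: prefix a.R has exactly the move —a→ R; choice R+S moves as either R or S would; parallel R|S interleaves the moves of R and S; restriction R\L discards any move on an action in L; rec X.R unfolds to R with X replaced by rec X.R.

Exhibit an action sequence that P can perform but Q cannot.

Reachable graph of P (3 states):
  s0 = rec X. c.(X + X + X\{b,c,d}) + b.(c.X)\{a,b,c} :: -b-> s1, -c-> s2
  s1 = (c.(rec X. c.(X + X + X\{b,c,d}) + b.(c.X)\{a,b,c}))\{a,b,c} :: ∅
  s2 = (rec X. c.(X + X + X\{b,c,d}) + b.(c.X)\{a,b,c}) + (rec X. c.(X + X + X\{b,c,d}) + b.(c.X)\{a,b,c}) + (rec X. c.(X + X + X\{b,c,d}) + b.(c.X)\{a,b,c})\{b,c,d} :: -b-> s1, -c-> s2
Reachable graph of Q (3 states):
  t0 = rec X. d.(X + X + X\{b,c,d}) + b.(c.X)\{a,b,c} :: -b-> t1, -d-> t2
  t1 = (c.(rec X. d.(X + X + X\{b,c,d}) + b.(c.X)\{a,b,c}))\{a,b,c} :: ∅
  t2 = (rec X. d.(X + X + X\{b,c,d}) + b.(c.X)\{a,b,c}) + (rec X. d.(X + X + X\{b,c,d}) + b.(c.X)\{a,b,c}) + (rec X. d.(X + X + X\{b,c,d}) + b.(c.X)\{a,b,c})\{b,c,d} :: -b-> t1, -d-> t2
Trace ⟨c⟩ through P, begin at {s0}:
  after c @ step 1: {s2}
  P completes σ.
Trace ⟨c⟩ through Q, begin at {t0}:
  after c @ step 1: no successor for Q

c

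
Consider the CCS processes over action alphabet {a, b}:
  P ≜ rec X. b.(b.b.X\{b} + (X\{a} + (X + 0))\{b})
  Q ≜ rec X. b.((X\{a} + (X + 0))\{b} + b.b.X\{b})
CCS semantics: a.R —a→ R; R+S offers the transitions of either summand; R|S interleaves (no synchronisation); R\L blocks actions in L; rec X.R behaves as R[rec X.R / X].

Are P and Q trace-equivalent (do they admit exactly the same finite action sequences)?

LTS(P): 4 reachable states
  s0 = rec X. b.(b.b.X\{b} + (X\{a} + (X + 0))\{b}) has moves ··b··> s1
  s1 = b.b.(rec X. b.(b.b.X\{b} + (X\{a} + (X + 0))\{b}))\{b} + ((rec X. b.(b.b.X\{b} + (X\{a} + (X + 0))\{b}))\{a} + ((rec X. b.(b.b.X\{b} + (X\{a} + (X + 0))\{b})) + 0))\{b} has moves ··b··> s2
  s2 = b.(rec X. b.(b.b.X\{b} + (X\{a} + (X + 0))\{b}))\{b} has moves ··b··> s3
  s3 = (rec X. b.(b.b.X\{b} + (X\{a} + (X + 0))\{b}))\{b} has moves ·
LTS(Q): 4 reachable states
  t0 = rec X. b.((X\{a} + (X + 0))\{b} + b.b.X\{b}) has moves ··b··> t1
  t1 = ((rec X. b.((X\{a} + (X + 0))\{b} + b.b.X\{b}))\{a} + ((rec X. b.((X\{a} + (X + 0))\{b} + b.b.X\{b})) + 0))\{b} + b.b.(rec X. b.((X\{a} + (X + 0))\{b} + b.b.X\{b}))\{b} has moves ··b··> t2
  t2 = b.(rec X. b.((X\{a} + (X + 0))\{b} + b.b.X\{b}))\{b} has moves ··b··> t3
  t3 = (rec X. b.((X\{a} + (X + 0))\{b} + b.b.X\{b}))\{b} has moves ·
Partition-refinement fixed point:
  B0 = {s0, t0}
  B1 = {s1, t1}
  B2 = {s2, t2}
  B3 = {s3, t3}
s0 ∈ B0, t0 ∈ B0 → same block
Bisimilar ⇒ trace-equivalent.

YES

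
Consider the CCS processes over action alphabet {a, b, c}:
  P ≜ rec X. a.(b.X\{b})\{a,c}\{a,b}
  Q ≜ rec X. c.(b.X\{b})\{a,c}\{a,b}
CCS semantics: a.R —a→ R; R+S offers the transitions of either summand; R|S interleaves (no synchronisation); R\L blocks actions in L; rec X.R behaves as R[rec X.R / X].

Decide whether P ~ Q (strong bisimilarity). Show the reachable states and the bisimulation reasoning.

P's transition system — 2 states:
  u0 = rec X. a.(b.X\{b})\{a,c}\{a,b} has moves --a--▸ u1
  u1 = (b.(rec X. a.(b.X\{b})\{a,c}\{a,b})\{b})\{a,c}\{a,b} has moves deadlocked
Q's transition system — 2 states:
  v0 = rec X. c.(b.X\{b})\{a,c}\{a,b} has moves --c--▸ v1
  v1 = (b.(rec X. c.(b.X\{b})\{a,c}\{a,b})\{b})\{a,c}\{a,b} has moves deadlocked
Bisimilarity quotient blocks:
  B0 = {u0}
  B1 = {u1, v1}
  B2 = {v0}
u0 ∈ B0, v0 ∈ B2 → different blocks

not bisimilar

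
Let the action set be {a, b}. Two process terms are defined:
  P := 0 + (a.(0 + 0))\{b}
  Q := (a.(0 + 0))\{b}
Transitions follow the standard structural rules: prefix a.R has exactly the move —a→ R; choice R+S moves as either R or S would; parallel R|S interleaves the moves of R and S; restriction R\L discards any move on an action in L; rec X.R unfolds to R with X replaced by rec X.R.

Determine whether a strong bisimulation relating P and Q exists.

P ~ Q

P's transition system — 2 states:
  m0 = 0 + (a.(0 + 0))\{b} ⊢ ··a··> m1
  m1 = (0 + 0)\{b} ⊢ deadlocked
Q's transition system — 2 states:
  n0 = (a.(0 + 0))\{b} ⊢ ··a··> n1
  n1 = (0 + 0)\{b} ⊢ deadlocked
Coarsest stable partition (strong bisimilarity classes):
  B0 = {m0, n0}
  B1 = {m1, n1}
m0 ∈ B0, n0 ∈ B0 → same block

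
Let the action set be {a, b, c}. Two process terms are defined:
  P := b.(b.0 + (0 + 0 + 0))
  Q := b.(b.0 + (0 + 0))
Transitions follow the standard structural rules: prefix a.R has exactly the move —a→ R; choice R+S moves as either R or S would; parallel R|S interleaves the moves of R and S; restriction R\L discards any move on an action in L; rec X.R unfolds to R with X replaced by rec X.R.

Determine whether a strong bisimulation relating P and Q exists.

P's transition system — 3 states:
  u0 = b.(b.0 + (0 + 0 + 0)) ⊢ ··b··> u1
  u1 = b.0 + (0 + 0 + 0) ⊢ ··b··> u2
  u2 = 0 ⊢ ∅
Q's transition system — 3 states:
  v0 = b.(b.0 + (0 + 0)) ⊢ ··b··> v1
  v1 = b.0 + (0 + 0) ⊢ ··b··> v2
  v2 = 0 ⊢ ∅
Partition-refinement fixed point:
  B0 = {u0, v0}
  B1 = {u1, v1}
  B2 = {u2, v2}
u0 ∈ B0, v0 ∈ B0 → same block

bisimilar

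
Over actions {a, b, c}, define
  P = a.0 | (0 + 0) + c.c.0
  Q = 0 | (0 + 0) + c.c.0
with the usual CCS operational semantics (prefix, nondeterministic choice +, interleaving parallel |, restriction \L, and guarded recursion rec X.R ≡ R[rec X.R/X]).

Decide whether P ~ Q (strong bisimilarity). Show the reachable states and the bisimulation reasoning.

Reachable graph of P (4 states):
  s0 = a.0 | (0 + 0) + c.c.0 ⊢ ··a··> s1, ··c··> s2
  s1 = 0 | (0 + 0) ⊢ (no moves)
  s2 = c.0 ⊢ ··c··> s3
  s3 = 0 ⊢ (no moves)
Reachable graph of Q (3 states):
  t0 = 0 | (0 + 0) + c.c.0 ⊢ ··c··> t1
  t1 = c.0 ⊢ ··c··> t2
  t2 = 0 ⊢ (no moves)
Partition-refinement fixed point:
  B0 = {s0}
  B1 = {s1, s3, t2}
  B2 = {s2, t1}
  B3 = {t0}
s0 ∈ B0, t0 ∈ B3 → different blocks

P ≁ Q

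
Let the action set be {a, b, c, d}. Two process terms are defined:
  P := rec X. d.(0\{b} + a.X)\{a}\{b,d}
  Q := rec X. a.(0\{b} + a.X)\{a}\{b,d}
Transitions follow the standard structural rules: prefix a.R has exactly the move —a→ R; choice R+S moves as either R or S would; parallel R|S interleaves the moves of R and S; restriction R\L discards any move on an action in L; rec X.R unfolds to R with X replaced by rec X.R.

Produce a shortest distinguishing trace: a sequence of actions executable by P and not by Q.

d

LTS(P): 2 reachable states
  u0 = rec X. d.(0\{b} + a.X)\{a}\{b,d} has moves ··d··> u1
  u1 = (0\{b} + a.(rec X. d.(0\{b} + a.X)\{a}\{b,d}))\{a}\{b,d} has moves (no moves)
LTS(Q): 2 reachable states
  v0 = rec X. a.(0\{b} + a.X)\{a}\{b,d} has moves ··a··> v1
  v1 = (0\{b} + a.(rec X. a.(0\{b} + a.X)\{a}\{b,d}))\{a}\{b,d} has moves (no moves)
Executing d from P (initial set {u0}):
  step 1 (d): {u1}
  ✓ P
Executing d from Q (initial set {v0}):
  step 1 (d): ∅  — Q cannot continue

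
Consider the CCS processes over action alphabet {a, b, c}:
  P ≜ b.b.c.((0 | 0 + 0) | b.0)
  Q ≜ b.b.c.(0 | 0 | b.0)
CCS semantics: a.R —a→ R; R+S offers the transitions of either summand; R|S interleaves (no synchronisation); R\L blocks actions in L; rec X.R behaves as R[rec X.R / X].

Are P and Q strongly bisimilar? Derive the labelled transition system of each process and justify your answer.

Reachable graph of P (5 states):
  p0 = b.b.c.((0 | 0 + 0) | b.0) has moves ··b··> p1
  p1 = b.c.((0 | 0 + 0) | b.0) has moves ··b··> p2
  p2 = c.((0 | 0 + 0) | b.0) has moves ··c··> p3
  p3 = (0 | 0 + 0) | b.0 has moves ··b··> p4
  p4 = (0 | 0 + 0) | 0 has moves stopped
Reachable graph of Q (5 states):
  q0 = b.b.c.(0 | 0 | b.0) has moves ··b··> q1
  q1 = b.c.(0 | 0 | b.0) has moves ··b··> q2
  q2 = c.(0 | 0 | b.0) has moves ··c··> q3
  q3 = 0 | 0 | b.0 has moves ··b··> q4
  q4 = 0 | 0 | 0 has moves stopped
Bisimilarity quotient blocks:
  B0 = {p0, q0}
  B1 = {p1, q1}
  B2 = {p2, q2}
  B3 = {p3, q3}
  B4 = {p4, q4}
p0 ∈ B0, q0 ∈ B0 → same block

bisimilar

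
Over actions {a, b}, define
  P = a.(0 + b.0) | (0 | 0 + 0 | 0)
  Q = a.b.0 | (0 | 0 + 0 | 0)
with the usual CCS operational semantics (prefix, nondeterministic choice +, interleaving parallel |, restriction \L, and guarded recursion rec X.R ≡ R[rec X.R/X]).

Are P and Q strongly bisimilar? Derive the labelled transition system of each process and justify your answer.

YES

Reachable graph of P (3 states):
  m0 = a.(0 + b.0) | (0 | 0 + 0 | 0) | —a→ m1
  m1 = (0 + b.0) | (0 | 0 + 0 | 0) | —b→ m2
  m2 = 0 | (0 | 0 + 0 | 0) | ·
Reachable graph of Q (3 states):
  n0 = a.b.0 | (0 | 0 + 0 | 0) | —a→ n1
  n1 = b.0 | (0 | 0 + 0 | 0) | —b→ n2
  n2 = 0 | (0 | 0 + 0 | 0) | ·
Bisimilarity quotient blocks:
  B0 = {m0, n0}
  B1 = {m1, n1}
  B2 = {m2, n2}
m0 ∈ B0, n0 ∈ B0 → same block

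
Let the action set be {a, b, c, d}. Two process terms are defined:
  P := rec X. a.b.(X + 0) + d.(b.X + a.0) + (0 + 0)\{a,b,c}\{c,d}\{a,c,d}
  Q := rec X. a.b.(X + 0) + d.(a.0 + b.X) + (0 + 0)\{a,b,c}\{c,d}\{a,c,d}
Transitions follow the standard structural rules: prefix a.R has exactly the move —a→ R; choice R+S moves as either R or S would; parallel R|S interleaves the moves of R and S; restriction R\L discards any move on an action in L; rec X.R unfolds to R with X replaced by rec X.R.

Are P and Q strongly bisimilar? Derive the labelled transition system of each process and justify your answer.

bisimilar

P's transition system — 5 states:
  s0 = rec X. a.b.(X + 0) + d.(b.X + a.0) + (0 + 0)\{a,b,c}\{c,d}\{a,c,d} :: =a=> s1, =d=> s2
  s1 = b.((rec X. a.b.(X + 0) + d.(b.X + a.0) + (0 + 0)\{a,b,c}\{c,d}\{a,c,d}) + 0) :: =b=> s3
  s2 = b.(rec X. a.b.(X + 0) + d.(b.X + a.0) + (0 + 0)\{a,b,c}\{c,d}\{a,c,d}) + a.0 :: =a=> s4, =b=> s0
  s3 = (rec X. a.b.(X + 0) + d.(b.X + a.0) + (0 + 0)\{a,b,c}\{c,d}\{a,c,d}) + 0 :: =a=> s1, =d=> s2
  s4 = 0 :: (no moves)
Q's transition system — 5 states:
  t0 = rec X. a.b.(X + 0) + d.(a.0 + b.X) + (0 + 0)\{a,b,c}\{c,d}\{a,c,d} :: =a=> t1, =d=> t2
  t1 = b.((rec X. a.b.(X + 0) + d.(a.0 + b.X) + (0 + 0)\{a,b,c}\{c,d}\{a,c,d}) + 0) :: =b=> t3
  t2 = a.0 + b.(rec X. a.b.(X + 0) + d.(a.0 + b.X) + (0 + 0)\{a,b,c}\{c,d}\{a,c,d}) :: =a=> t4, =b=> t0
  t3 = (rec X. a.b.(X + 0) + d.(a.0 + b.X) + (0 + 0)\{a,b,c}\{c,d}\{a,c,d}) + 0 :: =a=> t1, =d=> t2
  t4 = 0 :: (no moves)
Bisimilarity quotient blocks:
  B0 = {s0, s3, t0, t3}
  B1 = {s1, t1}
  B2 = {s2, t2}
  B3 = {s4, t4}
s0 ∈ B0, t0 ∈ B0 → same block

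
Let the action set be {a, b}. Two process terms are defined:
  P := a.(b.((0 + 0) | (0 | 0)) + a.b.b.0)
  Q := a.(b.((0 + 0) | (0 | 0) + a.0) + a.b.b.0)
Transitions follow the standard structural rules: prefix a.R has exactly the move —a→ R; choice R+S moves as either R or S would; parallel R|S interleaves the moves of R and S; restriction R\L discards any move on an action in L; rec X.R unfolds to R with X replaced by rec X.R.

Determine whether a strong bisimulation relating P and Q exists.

not bisimilar

P's transition system — 6 states:
  p0 = a.(b.((0 + 0) | (0 | 0)) + a.b.b.0) ⊢ =a=> p1
  p1 = b.((0 + 0) | (0 | 0)) + a.b.b.0 ⊢ =a=> p2, =b=> p3
  p2 = b.b.0 ⊢ =b=> p4
  p3 = (0 + 0) | (0 | 0) ⊢ ∅
  p4 = b.0 ⊢ =b=> p5
  p5 = 0 ⊢ ∅
Q's transition system — 6 states:
  q0 = a.(b.((0 + 0) | (0 | 0) + a.0) + a.b.b.0) ⊢ =a=> q1
  q1 = b.((0 + 0) | (0 | 0) + a.0) + a.b.b.0 ⊢ =a=> q2, =b=> q3
  q2 = b.b.0 ⊢ =b=> q4
  q3 = (0 + 0) | (0 | 0) + a.0 ⊢ =a=> q5
  q4 = b.0 ⊢ =b=> q5
  q5 = 0 ⊢ ∅
Bisimilarity quotient blocks:
  B0 = {p0}
  B1 = {p1}
  B2 = {p2, q2}
  B3 = {p4, q4}
  B4 = {p3, p5, q5}
  B5 = {q0}
  B6 = {q1}
  B7 = {q3}
p0 ∈ B0, q0 ∈ B5 → different blocks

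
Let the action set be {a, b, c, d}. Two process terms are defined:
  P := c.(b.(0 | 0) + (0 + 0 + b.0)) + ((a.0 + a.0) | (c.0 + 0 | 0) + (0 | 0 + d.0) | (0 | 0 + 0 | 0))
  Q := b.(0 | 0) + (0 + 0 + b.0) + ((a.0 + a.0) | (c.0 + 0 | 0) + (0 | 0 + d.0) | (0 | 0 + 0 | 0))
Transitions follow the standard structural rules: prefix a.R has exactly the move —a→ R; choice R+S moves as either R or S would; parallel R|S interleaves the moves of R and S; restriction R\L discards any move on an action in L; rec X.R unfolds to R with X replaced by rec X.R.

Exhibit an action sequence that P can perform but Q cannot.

cb

P's transition system — 7 states:
  p0 = c.(b.(0 | 0) + (0 + 0 + b.0)) + ((a.0 + a.0) | (c.0 + 0 | 0) + (0 | 0 + d.0) | (0 | 0 + 0 | 0)) :: ··a··> p1, ··c··> p2, ··c··> p3, ··d··> p4
  p1 = 0 | (c.0 + 0 | 0) :: ··c··> p5
  p2 = (a.0 + a.0) | 0 :: ··a··> p5
  p3 = b.(0 | 0) + (0 + 0 + b.0) :: ··b··> p5, ··b··> p6
  p4 = 0 | (0 | 0 + 0 | 0) :: ∅
  p5 = 0 | 0 :: ∅
  p6 = 0 :: ∅
Q's transition system — 6 states:
  q0 = b.(0 | 0) + (0 + 0 + b.0) + ((a.0 + a.0) | (c.0 + 0 | 0) + (0 | 0 + d.0) | (0 | 0 + 0 | 0)) :: ··a··> q1, ··b··> q2, ··b··> q3, ··c··> q4, ··d··> q5
  q1 = 0 | (c.0 + 0 | 0) :: ··c··> q3
  q2 = 0 :: ∅
  q3 = 0 | 0 :: ∅
  q4 = (a.0 + a.0) | 0 :: ··a··> q3
  q5 = 0 | (0 | 0 + 0 | 0) :: ∅
Executing cb from P (initial set {p0}):
  step 1 (c): {p2, p3}
  step 2 (b): {p5, p6}
  ✓ P
Executing cb from Q (initial set {q0}):
  step 1 (c): {q4}
  step 2 (b): ∅  — Q cannot continue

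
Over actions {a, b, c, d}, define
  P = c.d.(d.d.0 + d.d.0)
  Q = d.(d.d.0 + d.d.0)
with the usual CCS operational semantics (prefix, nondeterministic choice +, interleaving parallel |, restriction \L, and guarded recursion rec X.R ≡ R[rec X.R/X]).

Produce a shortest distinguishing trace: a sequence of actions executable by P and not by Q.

c

P's transition system — 5 states:
  s0 = c.d.(d.d.0 + d.d.0) | -c-> s1
  s1 = d.(d.d.0 + d.d.0) | -d-> s2
  s2 = d.d.0 + d.d.0 | -d-> s3
  s3 = d.0 | -d-> s4
  s4 = 0 | deadlocked
Q's transition system — 4 states:
  t0 = d.(d.d.0 + d.d.0) | -d-> t1
  t1 = d.d.0 + d.d.0 | -d-> t2
  t2 = d.0 | -d-> t3
  t3 = 0 | deadlocked
Trace ⟨c⟩ through P, begin at {s0}:
  step 1 (c): {s1}
  P completes σ.
Trace ⟨c⟩ through Q, begin at {t0}:
  step 1 (c): no successor for Q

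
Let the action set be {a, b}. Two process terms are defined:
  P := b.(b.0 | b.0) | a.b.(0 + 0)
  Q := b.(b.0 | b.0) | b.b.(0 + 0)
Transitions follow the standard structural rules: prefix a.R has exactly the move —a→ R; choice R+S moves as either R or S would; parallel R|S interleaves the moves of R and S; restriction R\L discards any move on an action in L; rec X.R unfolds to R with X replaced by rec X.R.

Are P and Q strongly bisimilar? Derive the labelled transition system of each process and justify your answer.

P's transition system — 15 states:
  u0 = b.(b.0 | b.0) | a.b.(0 + 0) :: —a→ u1, —b→ u2
  u1 = b.(b.0 | b.0) | b.(0 + 0) :: —b→ u3, —b→ u4
  u2 = b.0 | b.0 | a.b.(0 + 0) :: —a→ u4, —b→ u5, —b→ u6
  u3 = b.(b.0 | b.0) | (0 + 0) :: —b→ u7
  u4 = b.0 | b.0 | b.(0 + 0) :: —b→ u7, —b→ u8, —b→ u9
  u5 = 0 | b.0 | a.b.(0 + 0) :: —a→ u8, —b→ u10
  u6 = b.0 | 0 | a.b.(0 + 0) :: —a→ u9, —b→ u10
  u7 = b.0 | b.0 | (0 + 0) :: —b→ u11, —b→ u12
  u8 = 0 | b.0 | b.(0 + 0) :: —b→ u11, —b→ u13
  u9 = b.0 | 0 | b.(0 + 0) :: —b→ u12, —b→ u13
  u10 = 0 | 0 | a.b.(0 + 0) :: —a→ u13
  u11 = 0 | b.0 | (0 + 0) :: —b→ u14
  u12 = b.0 | 0 | (0 + 0) :: —b→ u14
  u13 = 0 | 0 | b.(0 + 0) :: —b→ u14
  u14 = 0 | 0 | (0 + 0) :: ·
Q's transition system — 15 states:
  v0 = b.(b.0 | b.0) | b.b.(0 + 0) :: —b→ v1, —b→ v2
  v1 = b.(b.0 | b.0) | b.(0 + 0) :: —b→ v3, —b→ v4
  v2 = b.0 | b.0 | b.b.(0 + 0) :: —b→ v4, —b→ v5, —b→ v6
  v3 = b.(b.0 | b.0) | (0 + 0) :: —b→ v7
  v4 = b.0 | b.0 | b.(0 + 0) :: —b→ v7, —b→ v8, —b→ v9
  v5 = 0 | b.0 | b.b.(0 + 0) :: —b→ v10, —b→ v8
  v6 = b.0 | 0 | b.b.(0 + 0) :: —b→ v10, —b→ v9
  v7 = b.0 | b.0 | (0 + 0) :: —b→ v11, —b→ v12
  v8 = 0 | b.0 | b.(0 + 0) :: —b→ v11, —b→ v13
  v9 = b.0 | 0 | b.(0 + 0) :: —b→ v12, —b→ v13
  v10 = 0 | 0 | b.b.(0 + 0) :: —b→ v13
  v11 = 0 | b.0 | (0 + 0) :: —b→ v14
  v12 = b.0 | 0 | (0 + 0) :: —b→ v14
  v13 = 0 | 0 | b.(0 + 0) :: —b→ v14
  v14 = 0 | 0 | (0 + 0) :: ·
Bisimilarity quotient blocks:
  B0 = {u0}
  B1 = {u2}
  B2 = {u3, u4, v3, v4, v5, v6}
  B3 = {u7, u8, u9, v10, v7, v8, v9}
  B4 = {u11, u12, u13, v11, v12, v13}
  B5 = {u14, v14}
  B6 = {u5, u6}
  B7 = {u10}
  B8 = {u1, v1, v2}
  B9 = {v0}
u0 ∈ B0, v0 ∈ B9 → different blocks

not bisimilar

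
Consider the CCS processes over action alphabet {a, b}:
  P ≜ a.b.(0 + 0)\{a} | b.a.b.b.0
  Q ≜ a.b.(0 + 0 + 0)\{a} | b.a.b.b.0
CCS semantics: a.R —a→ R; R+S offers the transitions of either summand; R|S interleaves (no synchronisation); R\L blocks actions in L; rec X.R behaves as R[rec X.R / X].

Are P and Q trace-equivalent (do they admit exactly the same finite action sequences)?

Reachable graph of P (15 states):
  p0 = a.b.(0 + 0)\{a} | b.a.b.b.0 → --a--▸ p1, --b--▸ p2
  p1 = b.(0 + 0)\{a} | b.a.b.b.0 → --b--▸ p3, --b--▸ p4
  p2 = a.b.(0 + 0)\{a} | a.b.b.0 → --a--▸ p4, --a--▸ p5
  p3 = (0 + 0)\{a} | b.a.b.b.0 → --b--▸ p6
  p4 = b.(0 + 0)\{a} | a.b.b.0 → --a--▸ p7, --b--▸ p6
  p5 = a.b.(0 + 0)\{a} | b.b.0 → --a--▸ p7, --b--▸ p8
  p6 = (0 + 0)\{a} | a.b.b.0 → --a--▸ p9
  p7 = b.(0 + 0)\{a} | b.b.0 → --b--▸ p10, --b--▸ p9
  p8 = a.b.(0 + 0)\{a} | b.0 → --a--▸ p10, --b--▸ p11
  p9 = (0 + 0)\{a} | b.b.0 → --b--▸ p12
  p10 = b.(0 + 0)\{a} | b.0 → --b--▸ p12, --b--▸ p13
  p11 = a.b.(0 + 0)\{a} | 0 → --a--▸ p13
  p12 = (0 + 0)\{a} | b.0 → --b--▸ p14
  p13 = b.(0 + 0)\{a} | 0 → --b--▸ p14
  p14 = (0 + 0)\{a} | 0 → (no moves)
Reachable graph of Q (15 states):
  q0 = a.b.(0 + 0 + 0)\{a} | b.a.b.b.0 → --a--▸ q1, --b--▸ q2
  q1 = b.(0 + 0 + 0)\{a} | b.a.b.b.0 → --b--▸ q3, --b--▸ q4
  q2 = a.b.(0 + 0 + 0)\{a} | a.b.b.0 → --a--▸ q4, --a--▸ q5
  q3 = (0 + 0 + 0)\{a} | b.a.b.b.0 → --b--▸ q6
  q4 = b.(0 + 0 + 0)\{a} | a.b.b.0 → --a--▸ q7, --b--▸ q6
  q5 = a.b.(0 + 0 + 0)\{a} | b.b.0 → --a--▸ q7, --b--▸ q8
  q6 = (0 + 0 + 0)\{a} | a.b.b.0 → --a--▸ q9
  q7 = b.(0 + 0 + 0)\{a} | b.b.0 → --b--▸ q10, --b--▸ q9
  q8 = a.b.(0 + 0 + 0)\{a} | b.0 → --a--▸ q10, --b--▸ q11
  q9 = (0 + 0 + 0)\{a} | b.b.0 → --b--▸ q12
  q10 = b.(0 + 0 + 0)\{a} | b.0 → --b--▸ q12, --b--▸ q13
  q11 = a.b.(0 + 0 + 0)\{a} | 0 → --a--▸ q13
  q12 = (0 + 0 + 0)\{a} | b.0 → --b--▸ q14
  q13 = b.(0 + 0 + 0)\{a} | 0 → --b--▸ q14
  q14 = (0 + 0 + 0)\{a} | 0 → (no moves)
Bisimilarity quotient blocks:
  B0 = {p0, q0}
  B1 = {p1, q1}
  B2 = {p4, q4}
  B3 = {p6, q6}
  B4 = {p10, p9, q10, q9}
  B5 = {p12, p13, q12, q13}
  B6 = {p14, q14}
  B7 = {p7, q7}
  B8 = {p3, q3}
  B9 = {p2, q2}
  B10 = {p5, q5}
  B11 = {p8, q8}
  B12 = {p11, q11}
p0 ∈ B0, q0 ∈ B0 → same block
Bisimilar ⇒ trace-equivalent.

YES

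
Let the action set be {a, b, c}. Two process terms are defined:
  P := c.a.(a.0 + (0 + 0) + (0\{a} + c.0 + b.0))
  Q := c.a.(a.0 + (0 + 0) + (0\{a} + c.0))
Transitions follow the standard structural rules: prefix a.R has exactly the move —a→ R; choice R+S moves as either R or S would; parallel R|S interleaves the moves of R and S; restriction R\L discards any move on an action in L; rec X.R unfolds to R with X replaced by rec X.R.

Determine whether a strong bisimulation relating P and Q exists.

NO

Reachable graph of P (4 states):
  s0 = c.a.(a.0 + (0 + 0) + (0\{a} + c.0 + b.0)) | —c→ s1
  s1 = a.(a.0 + (0 + 0) + (0\{a} + c.0 + b.0)) | —a→ s2
  s2 = a.0 + (0 + 0) + (0\{a} + c.0 + b.0) | —a→ s3, —b→ s3, —c→ s3
  s3 = 0 | deadlocked
Reachable graph of Q (4 states):
  t0 = c.a.(a.0 + (0 + 0) + (0\{a} + c.0)) | —c→ t1
  t1 = a.(a.0 + (0 + 0) + (0\{a} + c.0)) | —a→ t2
  t2 = a.0 + (0 + 0) + (0\{a} + c.0) | —a→ t3, —c→ t3
  t3 = 0 | deadlocked
Partition-refinement fixed point:
  B0 = {s0}
  B1 = {s1}
  B2 = {s2}
  B3 = {s3, t3}
  B4 = {t0}
  B5 = {t1}
  B6 = {t2}
s0 ∈ B0, t0 ∈ B4 → different blocks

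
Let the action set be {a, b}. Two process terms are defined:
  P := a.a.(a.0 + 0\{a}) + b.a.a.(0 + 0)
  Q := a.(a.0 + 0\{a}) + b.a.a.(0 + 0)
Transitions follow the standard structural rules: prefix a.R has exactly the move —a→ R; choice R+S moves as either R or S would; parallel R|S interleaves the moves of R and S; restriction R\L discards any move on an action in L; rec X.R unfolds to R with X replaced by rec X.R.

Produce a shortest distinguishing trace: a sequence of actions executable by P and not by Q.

Reachable graph of P (7 states):
  u0 = a.a.(a.0 + 0\{a}) + b.a.a.(0 + 0) has moves -a-> u1, -b-> u2
  u1 = a.(a.0 + 0\{a}) has moves -a-> u3
  u2 = a.a.(0 + 0) has moves -a-> u4
  u3 = a.0 + 0\{a} has moves -a-> u5
  u4 = a.(0 + 0) has moves -a-> u6
  u5 = 0 has moves stopped
  u6 = 0 + 0 has moves stopped
Reachable graph of Q (6 states):
  v0 = a.(a.0 + 0\{a}) + b.a.a.(0 + 0) has moves -a-> v1, -b-> v2
  v1 = a.0 + 0\{a} has moves -a-> v3
  v2 = a.a.(0 + 0) has moves -a-> v4
  v3 = 0 has moves stopped
  v4 = a.(0 + 0) has moves -a-> v5
  v5 = 0 + 0 has moves stopped
Executing aaa from P (initial set {u0}):
  after a @ step 1: {u1}
  after a @ step 2: {u3}
  after a @ step 3: {u5}
  P completes σ.
Executing aaa from Q (initial set {v0}):
  after a @ step 1: {v1}
  after a @ step 2: {v3}
  after a @ step 3: ∅  — Q cannot continue

aaa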